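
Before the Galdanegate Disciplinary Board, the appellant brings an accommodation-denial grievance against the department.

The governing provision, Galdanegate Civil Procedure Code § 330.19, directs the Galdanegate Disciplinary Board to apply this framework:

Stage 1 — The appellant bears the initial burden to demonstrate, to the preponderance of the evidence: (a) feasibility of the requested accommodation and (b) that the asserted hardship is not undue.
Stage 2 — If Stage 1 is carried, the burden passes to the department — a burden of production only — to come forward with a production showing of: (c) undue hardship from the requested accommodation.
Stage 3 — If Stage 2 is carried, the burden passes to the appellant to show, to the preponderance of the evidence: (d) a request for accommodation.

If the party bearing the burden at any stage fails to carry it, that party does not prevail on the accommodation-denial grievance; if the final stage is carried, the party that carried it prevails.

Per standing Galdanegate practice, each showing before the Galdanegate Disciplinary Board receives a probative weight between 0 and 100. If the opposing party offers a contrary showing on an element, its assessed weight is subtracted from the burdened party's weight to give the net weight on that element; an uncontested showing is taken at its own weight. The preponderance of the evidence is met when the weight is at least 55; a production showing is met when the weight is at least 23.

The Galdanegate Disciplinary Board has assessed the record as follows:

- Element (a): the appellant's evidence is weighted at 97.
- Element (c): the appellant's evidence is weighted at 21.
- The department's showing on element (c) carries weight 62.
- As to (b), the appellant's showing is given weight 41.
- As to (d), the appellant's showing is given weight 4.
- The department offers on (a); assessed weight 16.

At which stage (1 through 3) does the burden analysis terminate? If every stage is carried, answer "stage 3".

Stage 1 — burden on appellant; standard: the preponderance of the evidence (weight is at least 55).
    (a): 97 − 16 = 81 ≥ 55 [met]
    (b): 41 < 55 [not met]
  Stage 1 not carried; the appellant fails its burden.
So the department prevails.

stage 1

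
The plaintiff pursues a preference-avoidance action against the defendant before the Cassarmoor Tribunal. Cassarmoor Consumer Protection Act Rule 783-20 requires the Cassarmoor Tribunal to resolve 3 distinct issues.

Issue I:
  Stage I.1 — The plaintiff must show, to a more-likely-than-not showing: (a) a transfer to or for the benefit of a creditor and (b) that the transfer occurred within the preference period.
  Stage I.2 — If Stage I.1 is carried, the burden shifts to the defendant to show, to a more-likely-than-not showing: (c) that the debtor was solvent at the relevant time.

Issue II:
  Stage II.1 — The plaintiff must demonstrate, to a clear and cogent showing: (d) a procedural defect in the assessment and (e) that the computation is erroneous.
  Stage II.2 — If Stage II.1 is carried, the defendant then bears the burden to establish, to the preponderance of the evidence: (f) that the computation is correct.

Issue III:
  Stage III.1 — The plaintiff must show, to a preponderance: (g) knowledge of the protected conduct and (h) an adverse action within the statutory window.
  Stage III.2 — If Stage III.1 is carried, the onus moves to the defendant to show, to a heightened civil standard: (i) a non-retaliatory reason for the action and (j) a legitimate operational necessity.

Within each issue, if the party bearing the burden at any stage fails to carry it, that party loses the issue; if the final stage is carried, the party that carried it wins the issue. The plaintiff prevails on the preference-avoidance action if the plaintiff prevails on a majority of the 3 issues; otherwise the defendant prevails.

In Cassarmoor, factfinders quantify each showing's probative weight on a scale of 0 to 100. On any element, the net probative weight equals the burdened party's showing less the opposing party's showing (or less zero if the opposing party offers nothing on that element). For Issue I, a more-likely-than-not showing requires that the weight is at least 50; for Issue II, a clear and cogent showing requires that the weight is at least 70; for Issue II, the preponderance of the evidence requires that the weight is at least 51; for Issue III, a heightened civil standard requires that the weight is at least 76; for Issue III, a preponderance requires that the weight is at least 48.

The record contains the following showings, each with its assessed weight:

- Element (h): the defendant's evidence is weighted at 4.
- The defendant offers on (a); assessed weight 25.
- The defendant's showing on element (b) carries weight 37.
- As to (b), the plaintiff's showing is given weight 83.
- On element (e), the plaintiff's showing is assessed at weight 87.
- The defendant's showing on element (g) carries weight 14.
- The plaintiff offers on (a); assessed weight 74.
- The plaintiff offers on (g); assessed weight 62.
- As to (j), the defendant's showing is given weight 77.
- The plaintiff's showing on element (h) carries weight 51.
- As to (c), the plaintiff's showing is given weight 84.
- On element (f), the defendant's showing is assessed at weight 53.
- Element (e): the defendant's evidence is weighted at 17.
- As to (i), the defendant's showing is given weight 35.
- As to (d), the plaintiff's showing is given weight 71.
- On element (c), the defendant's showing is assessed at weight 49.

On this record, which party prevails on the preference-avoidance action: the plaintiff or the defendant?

— Issue I —
At Stage I.1 the plaintiff must meet a more-likely-than-not showing (weight is at least 50): on (a) the weight is 74 less the opposing 25 gives net 49, which does not reach 50, so (a) does not meet the standard; on (b) the weight is 83 less the opposing 37 gives net 46, which does not reach 50, so (b) does not meet the standard.
  Not every element is met, so the plaintiff fails to carry Stage I.1.
So the defendant prevails on this issue.
— Issue II —
At Stage II.1 the plaintiff must meet a clear and cogent showing (weight is at least 70): on (d) the weight is 71, ≥ 70, so (d) meets the standard; on (e) the weight is 87 less the opposing 17 gives net 70, ≥ 70, so (e) meets the standard.
  The plaintiff carries Stage II.1; the defendant now bears the burden.
At Stage II.2 the defendant must meet the preponderance of the evidence (weight is at least 51): on (f) the weight is 53, which does reach 51, so (f) meets the standard.
  Stage II.2 carried; the final stage is satisfied.
Every stage carried; the defendant prevails on this issue.
— Issue III —
Stage III.1 — burden on plaintiff; standard: a preponderance (weight is at least 48).
    (g): 62 − 14 = 48 ≥ 48 [met]
    (h): 51 − 4 = 47 < 48 [not met]
  The plaintiff does not carry Stage III.1.
The analysis ends at Stage III.1; the defendant prevails on this issue.
Per-issue: Issue I → defendant; Issue II → defendant; Issue III → defendant. The plaintiff must prevail on a majority of issues; overall, the defendant prevails.

defendant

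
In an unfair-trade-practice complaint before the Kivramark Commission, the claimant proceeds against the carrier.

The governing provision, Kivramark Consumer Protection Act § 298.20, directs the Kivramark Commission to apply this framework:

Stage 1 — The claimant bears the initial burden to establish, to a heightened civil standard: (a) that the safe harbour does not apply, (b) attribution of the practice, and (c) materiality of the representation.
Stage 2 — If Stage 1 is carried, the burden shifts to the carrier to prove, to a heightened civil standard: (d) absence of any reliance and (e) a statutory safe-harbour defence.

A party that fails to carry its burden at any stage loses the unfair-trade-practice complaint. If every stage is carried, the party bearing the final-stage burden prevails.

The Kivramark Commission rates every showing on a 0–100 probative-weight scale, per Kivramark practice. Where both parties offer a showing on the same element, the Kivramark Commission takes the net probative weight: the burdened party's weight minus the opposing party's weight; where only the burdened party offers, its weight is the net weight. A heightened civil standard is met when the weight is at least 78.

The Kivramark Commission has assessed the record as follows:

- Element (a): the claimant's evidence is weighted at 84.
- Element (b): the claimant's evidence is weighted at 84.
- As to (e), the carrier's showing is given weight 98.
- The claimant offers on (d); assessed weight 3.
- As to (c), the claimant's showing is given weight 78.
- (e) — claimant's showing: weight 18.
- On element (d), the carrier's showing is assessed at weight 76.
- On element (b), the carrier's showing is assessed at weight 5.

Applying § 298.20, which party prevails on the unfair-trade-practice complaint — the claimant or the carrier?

Stage 1 (claimant, a heightened civil standard, weight is at least 78): (a) 84 ≥ 78 — meets; (b) net 84−5=79 ≥ 78 — meets; (c) 78 ≥ 78 — meets.
  The claimant carries Stage 1; the carrier now bears the burden.
Stage 2 (carrier, a heightened civil standard, weight is at least 78): (d) net 76−3=73 < 78 — fails; (e) net 98−18=80 ≥ 78 — meets.
  The carrier does not carry Stage 2.
The analysis ends at Stage 2; the claimant prevails.

claimant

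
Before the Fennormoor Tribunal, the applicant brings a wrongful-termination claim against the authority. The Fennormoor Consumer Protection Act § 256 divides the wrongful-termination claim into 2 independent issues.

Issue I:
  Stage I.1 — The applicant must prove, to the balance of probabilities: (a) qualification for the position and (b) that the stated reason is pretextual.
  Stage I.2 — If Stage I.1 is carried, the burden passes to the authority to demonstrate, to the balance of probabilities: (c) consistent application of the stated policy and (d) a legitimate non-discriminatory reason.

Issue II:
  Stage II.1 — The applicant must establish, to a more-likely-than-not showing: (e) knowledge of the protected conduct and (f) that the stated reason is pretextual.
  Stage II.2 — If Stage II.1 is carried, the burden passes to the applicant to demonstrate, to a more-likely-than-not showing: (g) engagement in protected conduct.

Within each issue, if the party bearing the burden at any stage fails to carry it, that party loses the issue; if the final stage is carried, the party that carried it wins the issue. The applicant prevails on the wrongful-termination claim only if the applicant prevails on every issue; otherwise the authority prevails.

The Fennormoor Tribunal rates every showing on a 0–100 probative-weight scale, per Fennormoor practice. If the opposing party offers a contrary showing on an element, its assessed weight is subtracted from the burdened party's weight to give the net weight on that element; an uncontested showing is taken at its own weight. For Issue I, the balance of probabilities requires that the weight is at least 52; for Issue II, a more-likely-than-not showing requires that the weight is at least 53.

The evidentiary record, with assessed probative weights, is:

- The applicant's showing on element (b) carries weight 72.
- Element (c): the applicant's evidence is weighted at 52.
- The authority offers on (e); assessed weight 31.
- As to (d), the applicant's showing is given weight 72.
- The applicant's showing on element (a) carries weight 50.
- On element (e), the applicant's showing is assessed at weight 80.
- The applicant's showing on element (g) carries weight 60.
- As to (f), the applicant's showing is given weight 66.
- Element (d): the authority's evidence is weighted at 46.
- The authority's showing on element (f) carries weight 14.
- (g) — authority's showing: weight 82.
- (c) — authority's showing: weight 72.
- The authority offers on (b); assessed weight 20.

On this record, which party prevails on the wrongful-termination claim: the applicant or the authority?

— Issue I —
Stage I.1 (applicant, the balance of probabilities, weight is at least 52): (a) 50 < 52 — fails; (b) net 72−20=52 ≥ 52 — meets.
  The applicant does not carry Stage I.1.
The authority prevails on this issue.
— Issue II —
Stage II.1 (applicant, a more-likely-than-not showing, weight is at least 53): (e) net 80−31=49 < 53 — fails; (f) net 66−14=52 < 53 — fails.
  Not every element is met, so the applicant fails to carry Stage II.1.
The authority prevails on this issue.
Per-issue: Issue I → authority; Issue II → authority. The applicant must prevail on every issue; overall, the authority prevails.

authority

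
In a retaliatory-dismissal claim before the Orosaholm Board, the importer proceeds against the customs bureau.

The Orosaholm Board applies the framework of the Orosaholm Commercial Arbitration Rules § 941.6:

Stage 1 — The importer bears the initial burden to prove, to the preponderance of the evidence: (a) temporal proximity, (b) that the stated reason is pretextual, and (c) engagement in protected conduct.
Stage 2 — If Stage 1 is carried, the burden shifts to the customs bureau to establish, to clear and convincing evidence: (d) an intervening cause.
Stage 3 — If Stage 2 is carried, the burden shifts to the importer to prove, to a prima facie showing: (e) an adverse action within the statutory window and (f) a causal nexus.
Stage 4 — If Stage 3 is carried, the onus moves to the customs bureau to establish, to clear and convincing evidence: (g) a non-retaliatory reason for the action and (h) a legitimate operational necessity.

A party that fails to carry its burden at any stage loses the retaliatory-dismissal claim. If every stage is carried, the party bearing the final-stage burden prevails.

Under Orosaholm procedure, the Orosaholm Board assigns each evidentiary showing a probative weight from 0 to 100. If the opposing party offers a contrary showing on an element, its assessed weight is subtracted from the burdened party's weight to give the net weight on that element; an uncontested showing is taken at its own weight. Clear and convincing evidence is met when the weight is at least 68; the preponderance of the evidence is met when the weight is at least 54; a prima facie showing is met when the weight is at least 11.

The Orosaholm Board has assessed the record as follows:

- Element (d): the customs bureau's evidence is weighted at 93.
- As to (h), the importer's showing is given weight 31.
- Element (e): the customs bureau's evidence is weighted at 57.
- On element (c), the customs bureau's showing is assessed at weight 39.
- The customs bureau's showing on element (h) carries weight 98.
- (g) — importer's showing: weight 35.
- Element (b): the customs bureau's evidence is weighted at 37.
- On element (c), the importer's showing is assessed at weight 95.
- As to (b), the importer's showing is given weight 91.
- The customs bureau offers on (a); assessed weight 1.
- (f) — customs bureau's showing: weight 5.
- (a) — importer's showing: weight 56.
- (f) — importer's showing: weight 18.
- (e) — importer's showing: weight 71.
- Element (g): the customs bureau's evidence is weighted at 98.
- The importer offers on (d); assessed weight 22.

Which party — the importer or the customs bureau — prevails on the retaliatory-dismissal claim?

importer

Stage 1 (importer, the preponderance of the evidence, weight is at least 54): (a) net 56−1=55 ≥ 54 — meets; (b) net 91−37=54 ≥ 54 — meets; (c) net 95−39=56 ≥ 54 — meets.
  All elements met. The burden passes to the customs bureau.
Stage 2 (customs bureau, clear and convincing evidence, weight is at least 68): (d) net 93−22=71 ≥ 68 — meets.
  Stage 2 is satisfied; the onus moves to the importer.
Stage 3 (importer, a prima facie showing, weight is at least 11): (e) net 71−57=14 ≥ 11 — meets; (f) net 18−5=13 ≥ 11 — meets.
  Stage 3 carried; the burden shifts to the customs bureau.
Stage 4 (customs bureau, clear and convincing evidence, weight is at least 68): (g) net 98−35=63 < 68 — fails; (h) net 98−31=67 < 68 — fails.
  Stage 4 not carried; the customs bureau fails its burden.
So the importer prevails.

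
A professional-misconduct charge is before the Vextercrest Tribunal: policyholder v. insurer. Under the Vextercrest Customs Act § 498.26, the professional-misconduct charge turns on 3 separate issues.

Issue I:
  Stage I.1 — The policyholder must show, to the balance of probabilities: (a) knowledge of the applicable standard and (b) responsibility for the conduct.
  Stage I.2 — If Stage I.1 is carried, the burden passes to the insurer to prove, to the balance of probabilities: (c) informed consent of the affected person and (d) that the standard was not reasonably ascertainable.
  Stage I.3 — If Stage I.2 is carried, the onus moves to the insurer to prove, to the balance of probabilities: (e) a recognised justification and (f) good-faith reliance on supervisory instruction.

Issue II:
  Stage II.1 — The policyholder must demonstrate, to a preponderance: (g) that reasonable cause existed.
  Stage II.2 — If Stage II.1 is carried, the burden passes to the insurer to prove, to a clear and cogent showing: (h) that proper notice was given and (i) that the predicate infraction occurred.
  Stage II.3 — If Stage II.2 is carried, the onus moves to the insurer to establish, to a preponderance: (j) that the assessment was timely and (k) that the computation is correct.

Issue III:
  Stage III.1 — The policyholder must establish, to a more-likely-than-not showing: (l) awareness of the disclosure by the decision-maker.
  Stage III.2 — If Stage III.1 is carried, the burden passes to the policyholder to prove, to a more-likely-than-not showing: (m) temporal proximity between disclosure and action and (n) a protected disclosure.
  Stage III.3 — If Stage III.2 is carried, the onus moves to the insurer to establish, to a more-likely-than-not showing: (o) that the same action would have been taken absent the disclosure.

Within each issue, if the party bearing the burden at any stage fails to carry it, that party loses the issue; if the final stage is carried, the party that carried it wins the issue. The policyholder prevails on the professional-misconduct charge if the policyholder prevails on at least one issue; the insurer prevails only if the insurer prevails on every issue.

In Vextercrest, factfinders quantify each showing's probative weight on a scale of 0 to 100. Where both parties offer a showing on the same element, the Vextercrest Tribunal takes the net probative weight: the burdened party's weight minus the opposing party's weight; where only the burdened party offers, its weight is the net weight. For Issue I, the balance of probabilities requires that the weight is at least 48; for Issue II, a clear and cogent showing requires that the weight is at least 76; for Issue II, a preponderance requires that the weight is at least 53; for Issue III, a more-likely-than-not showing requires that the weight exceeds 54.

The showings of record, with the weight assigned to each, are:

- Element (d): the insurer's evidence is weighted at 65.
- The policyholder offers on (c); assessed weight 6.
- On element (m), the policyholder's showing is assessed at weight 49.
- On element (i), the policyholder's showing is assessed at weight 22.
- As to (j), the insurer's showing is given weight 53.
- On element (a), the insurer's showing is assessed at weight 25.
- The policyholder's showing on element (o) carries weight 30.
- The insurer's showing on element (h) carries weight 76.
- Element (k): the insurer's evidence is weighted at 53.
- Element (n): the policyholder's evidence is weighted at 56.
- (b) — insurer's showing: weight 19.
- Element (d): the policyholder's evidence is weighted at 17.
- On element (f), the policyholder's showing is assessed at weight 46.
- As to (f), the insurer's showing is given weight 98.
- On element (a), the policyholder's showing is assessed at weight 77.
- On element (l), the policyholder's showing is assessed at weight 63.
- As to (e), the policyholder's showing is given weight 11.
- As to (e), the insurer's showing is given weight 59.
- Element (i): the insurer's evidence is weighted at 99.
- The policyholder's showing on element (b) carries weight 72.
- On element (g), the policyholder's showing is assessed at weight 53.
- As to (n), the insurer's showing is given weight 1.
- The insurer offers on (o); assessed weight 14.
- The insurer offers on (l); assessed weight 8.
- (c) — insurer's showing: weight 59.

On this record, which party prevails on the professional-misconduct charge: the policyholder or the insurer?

— Issue I —
Stage I.1 (policyholder, the balance of probabilities, weight is at least 48): (a) net 77−25=52 ≥ 48 — meets; (b) net 72−19=53 ≥ 48 — meets.
  The policyholder carries Stage I.1; the insurer now bears the burden.
Stage I.2 (insurer, the balance of probabilities, weight is at least 48): (c) net 59−6=53 ≥ 48 — meets; (d) net 65−17=48 ≥ 48 — meets.
  All elements met. The insurer retains the burden for Stage I.3.
Stage I.3 (insurer, the balance of probabilities, weight is at least 48): (e) net 59−11=48 ≥ 48 — meets; (f) net 98−46=52 ≥ 48 — meets.
  All elements met at the final stage.
With every stage satisfied, the insurer prevails on this issue.
— Issue II —
At Stage II.1 the policyholder must meet a preponderance (weight is at least 53): on (g) the weight is 53, ≥ 53, so (g) meets the standard.
  All elements met. The burden passes to the insurer.
At Stage II.2 the insurer must meet a clear and cogent showing (weight is at least 76): on (h) the weight is 76, ≥ 76, so (h) meets the standard; on (i) the weight is 99 less the opposing 22 gives net 77, ≥ 76, so (i) meets the standard.
  All elements met. The insurer retains the burden for Stage II.3.
At Stage II.3 the insurer must meet a preponderance (weight is at least 53): on (j) the weight is 53, ≥ 53, so (j) meets the standard; on (k) the weight is 53, which does reach 53, so (k) meets the standard.
  All elements met at the final stage.
Every stage carried; the insurer prevails on this issue.
— Issue III —
Stage III.1 (policyholder, a more-likely-than-not showing, weight exceeds 54): (l) net 63−8=55 > 54 — meets.
  Stage III.1 carried; the burden remains with the policyholder.
Stage III.2 (policyholder, a more-likely-than-not showing, weight exceeds 54): (m) 49 ≤ 54 — fails; (n) net 56−1=55 > 54 — meets.
  The policyholder does not carry Stage III.2.
The analysis ends at Stage III.2; the insurer prevails on this issue.
Per-issue: Issue I → insurer; Issue II → insurer; Issue III → insurer. The policyholder must prevail on at least one issue; overall, the insurer prevails.

insurer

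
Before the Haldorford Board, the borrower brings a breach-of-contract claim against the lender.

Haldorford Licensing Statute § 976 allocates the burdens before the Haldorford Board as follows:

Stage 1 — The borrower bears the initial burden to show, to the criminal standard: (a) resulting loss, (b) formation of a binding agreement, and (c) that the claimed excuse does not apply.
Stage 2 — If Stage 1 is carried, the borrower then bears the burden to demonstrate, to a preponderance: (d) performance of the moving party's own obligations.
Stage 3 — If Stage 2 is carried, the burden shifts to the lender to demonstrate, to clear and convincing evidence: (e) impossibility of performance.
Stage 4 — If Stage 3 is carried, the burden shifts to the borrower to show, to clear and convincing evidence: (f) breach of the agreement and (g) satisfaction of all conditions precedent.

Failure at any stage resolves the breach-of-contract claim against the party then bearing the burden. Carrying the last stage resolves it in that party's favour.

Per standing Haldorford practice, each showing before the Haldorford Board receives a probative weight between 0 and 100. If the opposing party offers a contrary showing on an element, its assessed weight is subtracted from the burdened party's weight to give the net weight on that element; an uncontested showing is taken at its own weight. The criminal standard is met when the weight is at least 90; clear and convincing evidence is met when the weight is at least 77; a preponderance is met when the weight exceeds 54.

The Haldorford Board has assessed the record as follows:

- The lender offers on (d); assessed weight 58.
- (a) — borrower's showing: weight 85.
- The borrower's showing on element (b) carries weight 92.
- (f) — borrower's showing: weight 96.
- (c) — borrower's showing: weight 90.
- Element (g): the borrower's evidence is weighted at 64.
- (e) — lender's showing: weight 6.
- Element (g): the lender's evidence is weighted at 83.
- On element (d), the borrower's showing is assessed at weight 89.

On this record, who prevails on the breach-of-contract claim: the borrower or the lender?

Stage 1 (borrower, the criminal standard, weight is at least 90): (a) 85 < 90 — fails; (b) 92 ≥ 90 — meets; (c) 90 ≥ 90 — meets.
  The borrower does not carry Stage 1.
The analysis ends at Stage 1; the lender prevails.

lender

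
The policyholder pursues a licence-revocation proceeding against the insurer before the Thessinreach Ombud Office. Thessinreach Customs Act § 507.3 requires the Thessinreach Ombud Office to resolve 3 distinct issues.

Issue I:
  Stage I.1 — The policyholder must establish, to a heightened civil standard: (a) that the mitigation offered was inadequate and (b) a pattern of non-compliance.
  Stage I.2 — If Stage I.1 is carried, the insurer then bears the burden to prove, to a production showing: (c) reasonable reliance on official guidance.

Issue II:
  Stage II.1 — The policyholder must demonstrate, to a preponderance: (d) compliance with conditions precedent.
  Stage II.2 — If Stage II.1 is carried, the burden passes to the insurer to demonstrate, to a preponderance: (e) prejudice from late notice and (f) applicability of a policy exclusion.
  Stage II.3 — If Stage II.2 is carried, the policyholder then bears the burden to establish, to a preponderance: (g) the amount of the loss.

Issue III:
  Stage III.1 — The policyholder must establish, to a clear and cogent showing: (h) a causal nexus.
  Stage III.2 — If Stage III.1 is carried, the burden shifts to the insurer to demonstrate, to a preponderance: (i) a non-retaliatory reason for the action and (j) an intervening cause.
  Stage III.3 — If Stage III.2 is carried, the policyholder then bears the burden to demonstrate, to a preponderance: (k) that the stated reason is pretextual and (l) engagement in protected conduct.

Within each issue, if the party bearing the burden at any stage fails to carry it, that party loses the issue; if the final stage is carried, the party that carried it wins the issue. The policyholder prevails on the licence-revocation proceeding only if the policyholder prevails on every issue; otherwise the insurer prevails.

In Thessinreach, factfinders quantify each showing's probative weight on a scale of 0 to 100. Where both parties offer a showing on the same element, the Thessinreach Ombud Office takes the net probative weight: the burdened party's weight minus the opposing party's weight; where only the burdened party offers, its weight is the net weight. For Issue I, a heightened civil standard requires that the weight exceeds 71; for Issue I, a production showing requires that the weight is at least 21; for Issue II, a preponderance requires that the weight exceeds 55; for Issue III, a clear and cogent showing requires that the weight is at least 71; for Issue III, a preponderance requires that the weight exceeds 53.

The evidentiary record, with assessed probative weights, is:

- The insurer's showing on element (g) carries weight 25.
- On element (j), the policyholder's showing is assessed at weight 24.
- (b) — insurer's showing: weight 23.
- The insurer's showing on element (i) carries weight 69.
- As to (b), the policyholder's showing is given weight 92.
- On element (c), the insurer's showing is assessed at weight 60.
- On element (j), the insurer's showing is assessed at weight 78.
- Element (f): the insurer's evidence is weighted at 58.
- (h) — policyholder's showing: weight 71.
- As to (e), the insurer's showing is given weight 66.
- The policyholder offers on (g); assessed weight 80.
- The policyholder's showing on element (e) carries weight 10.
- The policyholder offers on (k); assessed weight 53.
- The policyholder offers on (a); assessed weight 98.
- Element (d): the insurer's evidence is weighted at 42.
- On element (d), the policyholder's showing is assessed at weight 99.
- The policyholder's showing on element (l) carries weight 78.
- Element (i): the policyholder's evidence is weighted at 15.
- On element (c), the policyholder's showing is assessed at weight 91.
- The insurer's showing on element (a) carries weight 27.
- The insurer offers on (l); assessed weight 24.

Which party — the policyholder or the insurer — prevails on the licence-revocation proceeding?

— Issue I —
At Stage I.1 the policyholder must meet a heightened civil standard (weight exceeds 71): on (a) the weight is 98 less the opposing 27 gives net 71, ≤ 71, so (a) does not meet the standard; on (b) the weight is 92 less the opposing 23 gives net 69, ≤ 71, so (b) does not meet the standard.
  Stage I.1 not carried; the policyholder fails its burden.
The insurer prevails on this issue.
— Issue II —
Stage II.1 (policyholder, a preponderance, weight exceeds 55): (d) net 99−42=57 > 55 — meets.
  Stage II.1 carried; the burden shifts to the insurer.
Stage II.2 (insurer, a preponderance, weight exceeds 55): (e) net 66−10=56 > 55 — meets; (f) 58 > 55 — meets.
  All elements met. The burden passes to the policyholder.
Stage II.3 (policyholder, a preponderance, weight exceeds 55): (g) net 80−25=55 ≤ 55 — fails.
  Not every element is met, so the policyholder fails to carry Stage II.3.
The analysis ends at Stage II.3; the insurer prevails on this issue.
— Issue III —
Stage III.1 (policyholder, a clear and cogent showing, weight is at least 71): (h) 71 ≥ 71 — meets.
  Stage III.1 is satisfied; the onus moves to the insurer.
Stage III.2 (insurer, a preponderance, weight exceeds 53): (i) net 69−15=54 > 53 — meets; (j) net 78−24=54 > 53 — meets.
  Stage III.2 is satisfied; the onus moves to the policyholder.
Stage III.3 (policyholder, a preponderance, weight exceeds 53): (k) 53 ≤ 53 — fails; (l) net 78−24=54 > 53 — meets.
  Stage III.3 not carried; the policyholder fails its burden.
So the insurer prevails on this issue.
Per-issue: Issue I → insurer; Issue II → insurer; Issue III → insurer. The policyholder must prevail on every issue; overall, the insurer prevails.

insurer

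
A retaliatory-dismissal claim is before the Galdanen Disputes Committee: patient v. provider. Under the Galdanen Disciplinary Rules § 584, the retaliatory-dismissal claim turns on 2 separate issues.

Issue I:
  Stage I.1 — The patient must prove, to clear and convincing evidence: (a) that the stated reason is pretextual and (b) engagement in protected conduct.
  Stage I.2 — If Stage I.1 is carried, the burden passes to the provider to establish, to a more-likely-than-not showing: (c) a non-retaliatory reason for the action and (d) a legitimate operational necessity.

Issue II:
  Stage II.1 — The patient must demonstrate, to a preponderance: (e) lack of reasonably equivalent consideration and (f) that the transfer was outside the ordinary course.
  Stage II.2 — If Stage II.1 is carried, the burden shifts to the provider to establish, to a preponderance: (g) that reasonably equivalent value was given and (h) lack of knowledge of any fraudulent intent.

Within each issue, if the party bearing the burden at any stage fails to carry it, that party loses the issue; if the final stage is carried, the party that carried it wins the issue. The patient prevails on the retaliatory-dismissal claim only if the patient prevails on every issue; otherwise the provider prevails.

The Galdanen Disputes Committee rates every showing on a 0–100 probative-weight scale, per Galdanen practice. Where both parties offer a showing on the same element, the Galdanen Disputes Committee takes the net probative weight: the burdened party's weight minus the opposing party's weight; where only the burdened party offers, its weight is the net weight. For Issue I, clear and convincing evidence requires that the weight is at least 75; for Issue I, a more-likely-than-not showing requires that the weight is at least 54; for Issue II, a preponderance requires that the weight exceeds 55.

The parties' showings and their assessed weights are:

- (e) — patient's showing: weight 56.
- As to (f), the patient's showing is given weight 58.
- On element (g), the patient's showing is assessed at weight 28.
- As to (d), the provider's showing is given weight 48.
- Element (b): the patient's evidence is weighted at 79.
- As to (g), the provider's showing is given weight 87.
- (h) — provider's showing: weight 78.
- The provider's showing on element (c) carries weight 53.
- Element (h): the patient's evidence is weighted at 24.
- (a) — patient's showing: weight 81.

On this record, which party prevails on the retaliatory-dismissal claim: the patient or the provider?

patient

— Issue I —
At Stage I.1 the patient must meet clear and convincing evidence (weight is at least 75): on (a) the weight is 81, ≥ 75, so (a) meets the standard; on (b) the weight is 79, ≥ 75, so (b) meets the standard.
  Stage I.1 is satisfied; the onus moves to the provider.
At Stage I.2 the provider must meet a more-likely-than-not showing (weight is at least 54): on (c) the weight is 53, which does not reach 54, so (c) does not meet the standard; on (d) the weight is 48, which does not reach 54, so (d) does not meet the standard.
  Stage I.2 not carried; the provider fails its burden.
The patient prevails on this issue.
— Issue II —
Stage II.1 — burden on patient; standard: a preponderance (weight exceeds 55).
    (e): 56 > 55 [met]
    (f): 58 > 55 [met]
  Stage II.1 is satisfied; the onus moves to the provider.
Stage II.2 — burden on provider; standard: a preponderance (weight exceeds 55).
    (g): 87 − 28 = 59 > 55 [met]
    (h): 78 − 24 = 54 ≤ 55 [not met]
  Stage II.2 not carried; the provider fails its burden.
The analysis ends at Stage II.2; the patient prevails on this issue.
Per-issue: Issue I → patient; Issue II → patient. The patient must prevail on every issue; overall, the patient prevails.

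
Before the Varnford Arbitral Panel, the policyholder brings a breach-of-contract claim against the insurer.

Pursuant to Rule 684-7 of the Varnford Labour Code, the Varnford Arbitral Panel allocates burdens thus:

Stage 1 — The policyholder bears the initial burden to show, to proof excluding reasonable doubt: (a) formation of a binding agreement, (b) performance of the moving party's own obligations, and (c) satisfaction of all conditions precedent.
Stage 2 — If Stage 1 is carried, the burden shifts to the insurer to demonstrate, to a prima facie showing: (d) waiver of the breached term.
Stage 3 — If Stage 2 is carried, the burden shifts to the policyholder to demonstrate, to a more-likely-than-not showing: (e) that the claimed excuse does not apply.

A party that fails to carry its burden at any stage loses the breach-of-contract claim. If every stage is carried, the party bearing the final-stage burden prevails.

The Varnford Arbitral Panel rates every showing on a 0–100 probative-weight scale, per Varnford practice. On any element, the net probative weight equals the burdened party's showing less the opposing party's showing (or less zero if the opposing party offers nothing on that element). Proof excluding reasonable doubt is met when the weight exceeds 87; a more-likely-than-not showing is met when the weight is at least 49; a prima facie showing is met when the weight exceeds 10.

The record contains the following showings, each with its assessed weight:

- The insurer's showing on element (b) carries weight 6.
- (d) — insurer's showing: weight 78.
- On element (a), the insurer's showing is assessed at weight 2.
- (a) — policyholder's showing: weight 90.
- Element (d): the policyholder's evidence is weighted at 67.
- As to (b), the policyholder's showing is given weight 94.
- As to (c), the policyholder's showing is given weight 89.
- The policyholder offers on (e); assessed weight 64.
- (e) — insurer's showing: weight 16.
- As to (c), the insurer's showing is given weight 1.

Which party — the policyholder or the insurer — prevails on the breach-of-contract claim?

Stage 1 — burden on policyholder; standard: proof excluding reasonable doubt (weight exceeds 87).
    (a): 90 − 2 = 88 > 87 [met]
    (b): 94 − 6 = 88 > 87 [met]
    (c): 89 − 1 = 88 > 87 [met]
  Stage 1 is satisfied; the onus moves to the insurer.
Stage 2 — burden on insurer; standard: a prima facie showing (weight exceeds 10).
    (d): 78 − 67 = 11 > 10 [met]
  The insurer carries Stage 2; the policyholder now bears the burden.
Stage 3 — burden on policyholder; standard: a more-likely-than-not showing (weight is at least 49).
    (e): 64 − 16 = 48 < 49 [not met]
  Not every element is met, so the policyholder fails to carry Stage 3.
The insurer prevails.

insurer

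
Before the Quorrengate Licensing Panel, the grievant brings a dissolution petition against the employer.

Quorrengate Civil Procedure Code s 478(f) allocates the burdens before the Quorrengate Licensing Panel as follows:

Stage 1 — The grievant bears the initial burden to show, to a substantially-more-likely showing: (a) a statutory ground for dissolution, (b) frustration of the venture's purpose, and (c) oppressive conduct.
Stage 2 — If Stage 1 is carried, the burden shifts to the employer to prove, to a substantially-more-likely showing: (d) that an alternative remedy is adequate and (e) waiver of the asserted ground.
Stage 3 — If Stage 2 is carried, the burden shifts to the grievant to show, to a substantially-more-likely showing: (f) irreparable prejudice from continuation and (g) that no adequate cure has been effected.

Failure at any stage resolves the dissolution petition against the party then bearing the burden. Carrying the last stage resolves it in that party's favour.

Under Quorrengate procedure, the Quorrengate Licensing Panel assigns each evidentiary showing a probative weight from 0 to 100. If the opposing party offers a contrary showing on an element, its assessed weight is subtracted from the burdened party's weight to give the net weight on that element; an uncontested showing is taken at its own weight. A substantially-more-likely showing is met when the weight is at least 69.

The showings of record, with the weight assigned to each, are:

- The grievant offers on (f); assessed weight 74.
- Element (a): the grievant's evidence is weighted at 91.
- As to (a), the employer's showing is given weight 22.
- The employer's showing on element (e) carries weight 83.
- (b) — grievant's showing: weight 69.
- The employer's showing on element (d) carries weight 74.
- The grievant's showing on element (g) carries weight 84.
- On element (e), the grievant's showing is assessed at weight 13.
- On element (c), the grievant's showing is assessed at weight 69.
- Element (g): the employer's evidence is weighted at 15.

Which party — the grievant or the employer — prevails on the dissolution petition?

grievant

Stage 1 (grievant, a substantially-more-likely showing, weight is at least 69): (a) net 91−22=69 ≥ 69 — meets; (b) 69 ≥ 69 — meets; (c) 69 ≥ 69 — meets.
  The grievant carries Stage 1; the employer now bears the burden.
Stage 2 (employer, a substantially-more-likely showing, weight is at least 69): (d) 74 ≥ 69 — meets; (e) net 83−13=70 ≥ 69 — meets.
  All elements met. The burden passes to the grievant.
Stage 3 (grievant, a substantially-more-likely showing, weight is at least 69): (f) 74 ≥ 69 — meets; (g) net 84−15=69 ≥ 69 — meets.
  The grievant carries the last stage.
Every stage carried; the grievant prevails.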